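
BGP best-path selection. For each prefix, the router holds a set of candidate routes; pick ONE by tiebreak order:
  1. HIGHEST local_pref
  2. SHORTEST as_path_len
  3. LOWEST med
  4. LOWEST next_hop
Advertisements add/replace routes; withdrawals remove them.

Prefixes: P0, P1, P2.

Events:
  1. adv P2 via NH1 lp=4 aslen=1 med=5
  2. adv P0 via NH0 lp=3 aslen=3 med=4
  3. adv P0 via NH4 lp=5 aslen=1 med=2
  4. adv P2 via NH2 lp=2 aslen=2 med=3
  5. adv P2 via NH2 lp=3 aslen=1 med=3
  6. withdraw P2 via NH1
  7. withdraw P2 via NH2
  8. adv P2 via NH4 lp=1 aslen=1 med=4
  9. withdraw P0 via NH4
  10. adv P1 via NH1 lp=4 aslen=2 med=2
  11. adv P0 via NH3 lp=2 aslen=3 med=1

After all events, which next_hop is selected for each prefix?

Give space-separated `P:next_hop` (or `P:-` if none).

Answer: P0:NH0 P1:NH1 P2:NH4

Derivation:
Op 1: best P0=- P1=- P2=NH1
Op 2: best P0=NH0 P1=- P2=NH1
Op 3: best P0=NH4 P1=- P2=NH1
Op 4: best P0=NH4 P1=- P2=NH1
Op 5: best P0=NH4 P1=- P2=NH1
Op 6: best P0=NH4 P1=- P2=NH2
Op 7: best P0=NH4 P1=- P2=-
Op 8: best P0=NH4 P1=- P2=NH4
Op 9: best P0=NH0 P1=- P2=NH4
Op 10: best P0=NH0 P1=NH1 P2=NH4
Op 11: best P0=NH0 P1=NH1 P2=NH4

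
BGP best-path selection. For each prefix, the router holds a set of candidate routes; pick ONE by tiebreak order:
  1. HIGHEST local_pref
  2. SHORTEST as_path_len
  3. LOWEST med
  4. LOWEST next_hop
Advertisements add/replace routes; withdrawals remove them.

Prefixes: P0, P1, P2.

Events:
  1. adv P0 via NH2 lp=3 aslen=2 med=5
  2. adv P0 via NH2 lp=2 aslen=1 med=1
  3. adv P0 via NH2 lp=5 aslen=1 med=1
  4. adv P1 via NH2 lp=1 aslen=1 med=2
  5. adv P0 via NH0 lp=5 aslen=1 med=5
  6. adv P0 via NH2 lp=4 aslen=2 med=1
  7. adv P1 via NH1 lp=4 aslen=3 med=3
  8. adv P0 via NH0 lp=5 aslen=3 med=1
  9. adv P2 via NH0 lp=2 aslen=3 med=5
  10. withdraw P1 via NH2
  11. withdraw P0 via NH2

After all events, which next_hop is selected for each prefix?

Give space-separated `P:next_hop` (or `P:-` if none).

Op 1: best P0=NH2 P1=- P2=-
Op 2: best P0=NH2 P1=- P2=-
Op 3: best P0=NH2 P1=- P2=-
Op 4: best P0=NH2 P1=NH2 P2=-
Op 5: best P0=NH2 P1=NH2 P2=-
Op 6: best P0=NH0 P1=NH2 P2=-
Op 7: best P0=NH0 P1=NH1 P2=-
Op 8: best P0=NH0 P1=NH1 P2=-
Op 9: best P0=NH0 P1=NH1 P2=NH0
Op 10: best P0=NH0 P1=NH1 P2=NH0
Op 11: best P0=NH0 P1=NH1 P2=NH0

Answer: P0:NH0 P1:NH1 P2:NH0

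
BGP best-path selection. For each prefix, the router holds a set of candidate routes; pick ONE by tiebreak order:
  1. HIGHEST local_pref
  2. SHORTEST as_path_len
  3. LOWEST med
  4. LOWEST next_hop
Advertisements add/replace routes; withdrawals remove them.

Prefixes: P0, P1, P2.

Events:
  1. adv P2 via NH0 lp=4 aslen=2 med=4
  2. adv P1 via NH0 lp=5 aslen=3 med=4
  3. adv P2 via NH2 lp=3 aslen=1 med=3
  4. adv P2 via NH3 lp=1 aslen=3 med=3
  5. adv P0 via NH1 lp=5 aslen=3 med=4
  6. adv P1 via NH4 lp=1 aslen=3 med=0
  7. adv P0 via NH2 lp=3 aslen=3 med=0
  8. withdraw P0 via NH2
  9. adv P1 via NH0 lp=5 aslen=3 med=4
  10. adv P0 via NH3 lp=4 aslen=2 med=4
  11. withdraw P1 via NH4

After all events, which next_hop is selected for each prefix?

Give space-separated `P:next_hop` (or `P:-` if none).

Op 1: best P0=- P1=- P2=NH0
Op 2: best P0=- P1=NH0 P2=NH0
Op 3: best P0=- P1=NH0 P2=NH0
Op 4: best P0=- P1=NH0 P2=NH0
Op 5: best P0=NH1 P1=NH0 P2=NH0
Op 6: best P0=NH1 P1=NH0 P2=NH0
Op 7: best P0=NH1 P1=NH0 P2=NH0
Op 8: best P0=NH1 P1=NH0 P2=NH0
Op 9: best P0=NH1 P1=NH0 P2=NH0
Op 10: best P0=NH1 P1=NH0 P2=NH0
Op 11: best P0=NH1 P1=NH0 P2=NH0

Answer: P0:NH1 P1:NH0 P2:NH0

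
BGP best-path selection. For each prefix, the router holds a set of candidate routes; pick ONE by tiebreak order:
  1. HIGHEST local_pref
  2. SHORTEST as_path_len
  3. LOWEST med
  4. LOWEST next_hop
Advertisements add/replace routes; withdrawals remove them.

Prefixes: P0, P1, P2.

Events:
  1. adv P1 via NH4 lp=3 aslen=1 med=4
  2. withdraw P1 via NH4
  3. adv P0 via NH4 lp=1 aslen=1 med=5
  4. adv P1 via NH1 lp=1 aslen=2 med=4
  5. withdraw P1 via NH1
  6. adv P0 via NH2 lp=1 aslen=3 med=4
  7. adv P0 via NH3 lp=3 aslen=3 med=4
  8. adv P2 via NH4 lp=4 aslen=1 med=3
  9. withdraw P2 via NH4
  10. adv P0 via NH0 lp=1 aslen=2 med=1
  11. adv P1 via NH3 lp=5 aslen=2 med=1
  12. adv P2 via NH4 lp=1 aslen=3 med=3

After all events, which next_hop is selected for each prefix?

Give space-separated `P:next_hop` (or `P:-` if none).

Op 1: best P0=- P1=NH4 P2=-
Op 2: best P0=- P1=- P2=-
Op 3: best P0=NH4 P1=- P2=-
Op 4: best P0=NH4 P1=NH1 P2=-
Op 5: best P0=NH4 P1=- P2=-
Op 6: best P0=NH4 P1=- P2=-
Op 7: best P0=NH3 P1=- P2=-
Op 8: best P0=NH3 P1=- P2=NH4
Op 9: best P0=NH3 P1=- P2=-
Op 10: best P0=NH3 P1=- P2=-
Op 11: best P0=NH3 P1=NH3 P2=-
Op 12: best P0=NH3 P1=NH3 P2=NH4

Answer: P0:NH3 P1:NH3 P2:NH4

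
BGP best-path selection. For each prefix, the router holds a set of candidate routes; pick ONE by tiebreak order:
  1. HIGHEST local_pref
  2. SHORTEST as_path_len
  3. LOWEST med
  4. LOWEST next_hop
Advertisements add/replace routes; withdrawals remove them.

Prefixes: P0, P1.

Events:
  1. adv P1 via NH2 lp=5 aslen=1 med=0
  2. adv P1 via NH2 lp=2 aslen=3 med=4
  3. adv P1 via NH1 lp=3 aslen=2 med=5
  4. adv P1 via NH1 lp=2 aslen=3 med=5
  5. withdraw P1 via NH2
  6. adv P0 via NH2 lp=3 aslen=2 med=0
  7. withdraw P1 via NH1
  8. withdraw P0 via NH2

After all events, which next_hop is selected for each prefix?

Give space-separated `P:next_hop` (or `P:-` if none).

Answer: P0:- P1:-

Derivation:
Op 1: best P0=- P1=NH2
Op 2: best P0=- P1=NH2
Op 3: best P0=- P1=NH1
Op 4: best P0=- P1=NH2
Op 5: best P0=- P1=NH1
Op 6: best P0=NH2 P1=NH1
Op 7: best P0=NH2 P1=-
Op 8: best P0=- P1=-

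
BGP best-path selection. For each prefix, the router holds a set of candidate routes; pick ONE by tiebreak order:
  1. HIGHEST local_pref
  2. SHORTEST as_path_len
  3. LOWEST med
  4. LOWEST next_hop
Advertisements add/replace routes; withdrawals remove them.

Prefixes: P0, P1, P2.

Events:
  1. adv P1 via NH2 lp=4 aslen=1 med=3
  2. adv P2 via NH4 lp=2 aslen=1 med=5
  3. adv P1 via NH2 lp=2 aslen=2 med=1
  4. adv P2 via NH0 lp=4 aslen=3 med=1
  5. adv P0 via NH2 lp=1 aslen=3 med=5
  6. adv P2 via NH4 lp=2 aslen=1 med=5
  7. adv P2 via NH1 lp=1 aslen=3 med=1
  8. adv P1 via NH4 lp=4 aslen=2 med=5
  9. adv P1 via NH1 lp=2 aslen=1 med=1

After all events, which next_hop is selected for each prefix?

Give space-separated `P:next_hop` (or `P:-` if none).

Op 1: best P0=- P1=NH2 P2=-
Op 2: best P0=- P1=NH2 P2=NH4
Op 3: best P0=- P1=NH2 P2=NH4
Op 4: best P0=- P1=NH2 P2=NH0
Op 5: best P0=NH2 P1=NH2 P2=NH0
Op 6: best P0=NH2 P1=NH2 P2=NH0
Op 7: best P0=NH2 P1=NH2 P2=NH0
Op 8: best P0=NH2 P1=NH4 P2=NH0
Op 9: best P0=NH2 P1=NH4 P2=NH0

Answer: P0:NH2 P1:NH4 P2:NH0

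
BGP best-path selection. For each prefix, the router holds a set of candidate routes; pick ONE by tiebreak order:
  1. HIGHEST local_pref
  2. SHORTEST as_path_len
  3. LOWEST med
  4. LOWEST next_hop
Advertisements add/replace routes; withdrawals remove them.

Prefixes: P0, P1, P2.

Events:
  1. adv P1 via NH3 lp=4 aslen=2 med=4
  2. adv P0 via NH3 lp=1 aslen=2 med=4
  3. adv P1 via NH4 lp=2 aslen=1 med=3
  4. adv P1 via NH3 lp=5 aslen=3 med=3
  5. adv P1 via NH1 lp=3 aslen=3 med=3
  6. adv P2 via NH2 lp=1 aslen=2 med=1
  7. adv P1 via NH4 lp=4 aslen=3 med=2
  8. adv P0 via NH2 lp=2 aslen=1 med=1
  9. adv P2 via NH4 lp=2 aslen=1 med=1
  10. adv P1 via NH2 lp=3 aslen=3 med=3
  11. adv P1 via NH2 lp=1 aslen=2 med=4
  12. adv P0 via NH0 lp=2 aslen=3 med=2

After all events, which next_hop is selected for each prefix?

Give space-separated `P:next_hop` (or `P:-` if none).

Op 1: best P0=- P1=NH3 P2=-
Op 2: best P0=NH3 P1=NH3 P2=-
Op 3: best P0=NH3 P1=NH3 P2=-
Op 4: best P0=NH3 P1=NH3 P2=-
Op 5: best P0=NH3 P1=NH3 P2=-
Op 6: best P0=NH3 P1=NH3 P2=NH2
Op 7: best P0=NH3 P1=NH3 P2=NH2
Op 8: best P0=NH2 P1=NH3 P2=NH2
Op 9: best P0=NH2 P1=NH3 P2=NH4
Op 10: best P0=NH2 P1=NH3 P2=NH4
Op 11: best P0=NH2 P1=NH3 P2=NH4
Op 12: best P0=NH2 P1=NH3 P2=NH4

Answer: P0:NH2 P1:NH3 P2:NH4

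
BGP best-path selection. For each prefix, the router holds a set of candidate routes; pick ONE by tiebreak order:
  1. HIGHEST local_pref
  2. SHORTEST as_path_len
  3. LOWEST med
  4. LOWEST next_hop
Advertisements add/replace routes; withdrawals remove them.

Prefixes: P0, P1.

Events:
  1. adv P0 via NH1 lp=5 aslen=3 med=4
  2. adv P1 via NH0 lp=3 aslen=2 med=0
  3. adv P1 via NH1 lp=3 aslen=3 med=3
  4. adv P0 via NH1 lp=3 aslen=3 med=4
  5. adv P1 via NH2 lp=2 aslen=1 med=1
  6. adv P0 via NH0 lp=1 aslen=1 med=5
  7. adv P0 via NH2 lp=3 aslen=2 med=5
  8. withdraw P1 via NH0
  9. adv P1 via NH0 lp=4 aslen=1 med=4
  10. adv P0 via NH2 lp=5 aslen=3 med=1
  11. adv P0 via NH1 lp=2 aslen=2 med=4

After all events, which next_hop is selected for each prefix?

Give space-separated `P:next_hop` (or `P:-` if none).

Answer: P0:NH2 P1:NH0

Derivation:
Op 1: best P0=NH1 P1=-
Op 2: best P0=NH1 P1=NH0
Op 3: best P0=NH1 P1=NH0
Op 4: best P0=NH1 P1=NH0
Op 5: best P0=NH1 P1=NH0
Op 6: best P0=NH1 P1=NH0
Op 7: best P0=NH2 P1=NH0
Op 8: best P0=NH2 P1=NH1
Op 9: best P0=NH2 P1=NH0
Op 10: best P0=NH2 P1=NH0
Op 11: best P0=NH2 P1=NH0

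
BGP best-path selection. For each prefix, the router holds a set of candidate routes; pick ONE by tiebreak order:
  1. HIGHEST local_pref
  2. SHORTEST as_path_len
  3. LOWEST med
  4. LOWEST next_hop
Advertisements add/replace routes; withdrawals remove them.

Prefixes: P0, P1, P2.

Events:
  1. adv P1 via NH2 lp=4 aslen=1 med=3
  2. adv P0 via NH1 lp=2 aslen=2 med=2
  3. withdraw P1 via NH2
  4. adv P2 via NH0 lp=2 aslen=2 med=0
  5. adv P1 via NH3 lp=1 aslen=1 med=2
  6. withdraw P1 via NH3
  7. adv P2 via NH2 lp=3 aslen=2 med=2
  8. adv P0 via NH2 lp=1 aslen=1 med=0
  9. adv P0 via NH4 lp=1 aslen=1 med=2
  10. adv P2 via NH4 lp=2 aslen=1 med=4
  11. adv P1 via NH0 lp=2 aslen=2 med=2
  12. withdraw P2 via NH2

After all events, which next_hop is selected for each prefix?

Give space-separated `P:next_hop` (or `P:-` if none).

Answer: P0:NH1 P1:NH0 P2:NH4

Derivation:
Op 1: best P0=- P1=NH2 P2=-
Op 2: best P0=NH1 P1=NH2 P2=-
Op 3: best P0=NH1 P1=- P2=-
Op 4: best P0=NH1 P1=- P2=NH0
Op 5: best P0=NH1 P1=NH3 P2=NH0
Op 6: best P0=NH1 P1=- P2=NH0
Op 7: best P0=NH1 P1=- P2=NH2
Op 8: best P0=NH1 P1=- P2=NH2
Op 9: best P0=NH1 P1=- P2=NH2
Op 10: best P0=NH1 P1=- P2=NH2
Op 11: best P0=NH1 P1=NH0 P2=NH2
Op 12: best P0=NH1 P1=NH0 P2=NH4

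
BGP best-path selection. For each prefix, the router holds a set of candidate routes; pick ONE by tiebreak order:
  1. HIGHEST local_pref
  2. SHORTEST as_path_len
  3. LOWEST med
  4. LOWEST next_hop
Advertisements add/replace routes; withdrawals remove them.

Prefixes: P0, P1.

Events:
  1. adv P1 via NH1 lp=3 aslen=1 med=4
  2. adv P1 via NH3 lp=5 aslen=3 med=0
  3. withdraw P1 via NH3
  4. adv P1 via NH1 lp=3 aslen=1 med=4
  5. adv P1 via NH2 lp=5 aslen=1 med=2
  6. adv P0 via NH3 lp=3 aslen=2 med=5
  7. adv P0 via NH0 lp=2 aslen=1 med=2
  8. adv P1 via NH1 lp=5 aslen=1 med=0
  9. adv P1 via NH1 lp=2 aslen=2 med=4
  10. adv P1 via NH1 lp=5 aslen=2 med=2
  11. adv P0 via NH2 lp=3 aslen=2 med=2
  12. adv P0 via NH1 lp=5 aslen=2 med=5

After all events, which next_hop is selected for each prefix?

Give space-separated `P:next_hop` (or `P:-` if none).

Op 1: best P0=- P1=NH1
Op 2: best P0=- P1=NH3
Op 3: best P0=- P1=NH1
Op 4: best P0=- P1=NH1
Op 5: best P0=- P1=NH2
Op 6: best P0=NH3 P1=NH2
Op 7: best P0=NH3 P1=NH2
Op 8: best P0=NH3 P1=NH1
Op 9: best P0=NH3 P1=NH2
Op 10: best P0=NH3 P1=NH2
Op 11: best P0=NH2 P1=NH2
Op 12: best P0=NH1 P1=NH2

Answer: P0:NH1 P1:NH2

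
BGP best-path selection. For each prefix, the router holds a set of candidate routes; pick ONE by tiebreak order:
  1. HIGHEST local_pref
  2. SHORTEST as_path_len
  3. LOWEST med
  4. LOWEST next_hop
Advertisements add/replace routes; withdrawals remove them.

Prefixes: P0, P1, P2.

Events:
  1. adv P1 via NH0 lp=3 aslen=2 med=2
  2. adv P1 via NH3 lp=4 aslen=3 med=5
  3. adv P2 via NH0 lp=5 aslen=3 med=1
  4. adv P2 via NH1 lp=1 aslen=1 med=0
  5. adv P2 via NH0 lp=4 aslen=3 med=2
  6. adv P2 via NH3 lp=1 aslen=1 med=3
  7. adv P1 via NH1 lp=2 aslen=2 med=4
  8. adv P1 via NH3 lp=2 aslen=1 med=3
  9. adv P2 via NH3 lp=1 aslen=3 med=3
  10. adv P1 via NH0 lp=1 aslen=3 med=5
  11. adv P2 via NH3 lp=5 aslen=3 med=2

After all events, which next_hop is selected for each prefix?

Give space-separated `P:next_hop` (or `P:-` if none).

Op 1: best P0=- P1=NH0 P2=-
Op 2: best P0=- P1=NH3 P2=-
Op 3: best P0=- P1=NH3 P2=NH0
Op 4: best P0=- P1=NH3 P2=NH0
Op 5: best P0=- P1=NH3 P2=NH0
Op 6: best P0=- P1=NH3 P2=NH0
Op 7: best P0=- P1=NH3 P2=NH0
Op 8: best P0=- P1=NH0 P2=NH0
Op 9: best P0=- P1=NH0 P2=NH0
Op 10: best P0=- P1=NH3 P2=NH0
Op 11: best P0=- P1=NH3 P2=NH3

Answer: P0:- P1:NH3 P2:NH3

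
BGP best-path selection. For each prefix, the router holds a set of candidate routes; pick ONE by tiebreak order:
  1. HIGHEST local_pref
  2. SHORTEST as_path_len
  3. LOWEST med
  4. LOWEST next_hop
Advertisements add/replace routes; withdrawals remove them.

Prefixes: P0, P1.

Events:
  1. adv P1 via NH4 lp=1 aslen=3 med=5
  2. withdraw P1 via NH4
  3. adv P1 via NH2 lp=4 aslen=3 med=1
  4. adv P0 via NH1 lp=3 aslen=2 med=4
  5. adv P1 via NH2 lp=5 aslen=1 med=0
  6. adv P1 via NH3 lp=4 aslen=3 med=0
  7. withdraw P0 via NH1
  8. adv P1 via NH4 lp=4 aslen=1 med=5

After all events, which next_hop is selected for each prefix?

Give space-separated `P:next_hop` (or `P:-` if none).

Answer: P0:- P1:NH2

Derivation:
Op 1: best P0=- P1=NH4
Op 2: best P0=- P1=-
Op 3: best P0=- P1=NH2
Op 4: best P0=NH1 P1=NH2
Op 5: best P0=NH1 P1=NH2
Op 6: best P0=NH1 P1=NH2
Op 7: best P0=- P1=NH2
Op 8: best P0=- P1=NH2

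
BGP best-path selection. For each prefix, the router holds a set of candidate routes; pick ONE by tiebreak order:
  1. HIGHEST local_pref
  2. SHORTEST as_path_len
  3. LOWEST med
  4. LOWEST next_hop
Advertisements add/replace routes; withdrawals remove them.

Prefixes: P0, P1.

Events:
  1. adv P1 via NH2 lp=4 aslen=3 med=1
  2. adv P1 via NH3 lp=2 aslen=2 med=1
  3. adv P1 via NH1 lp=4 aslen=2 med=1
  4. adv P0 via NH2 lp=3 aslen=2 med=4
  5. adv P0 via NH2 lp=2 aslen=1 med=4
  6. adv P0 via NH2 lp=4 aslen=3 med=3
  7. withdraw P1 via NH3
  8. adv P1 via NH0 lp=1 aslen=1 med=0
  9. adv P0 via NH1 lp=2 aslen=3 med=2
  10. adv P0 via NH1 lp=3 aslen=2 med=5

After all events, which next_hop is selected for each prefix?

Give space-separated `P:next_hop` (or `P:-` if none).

Answer: P0:NH2 P1:NH1

Derivation:
Op 1: best P0=- P1=NH2
Op 2: best P0=- P1=NH2
Op 3: best P0=- P1=NH1
Op 4: best P0=NH2 P1=NH1
Op 5: best P0=NH2 P1=NH1
Op 6: best P0=NH2 P1=NH1
Op 7: best P0=NH2 P1=NH1
Op 8: best P0=NH2 P1=NH1
Op 9: best P0=NH2 P1=NH1
Op 10: best P0=NH2 P1=NH1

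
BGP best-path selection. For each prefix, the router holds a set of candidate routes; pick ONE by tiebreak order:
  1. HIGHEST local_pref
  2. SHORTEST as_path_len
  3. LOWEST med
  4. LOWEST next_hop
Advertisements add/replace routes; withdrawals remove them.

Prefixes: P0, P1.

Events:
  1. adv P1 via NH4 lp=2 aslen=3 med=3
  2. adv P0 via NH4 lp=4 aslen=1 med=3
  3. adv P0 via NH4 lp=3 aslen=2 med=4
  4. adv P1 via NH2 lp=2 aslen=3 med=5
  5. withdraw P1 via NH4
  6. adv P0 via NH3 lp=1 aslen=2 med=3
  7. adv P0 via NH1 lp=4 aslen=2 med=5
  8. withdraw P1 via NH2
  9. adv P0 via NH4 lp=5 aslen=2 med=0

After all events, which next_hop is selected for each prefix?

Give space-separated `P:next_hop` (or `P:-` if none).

Answer: P0:NH4 P1:-

Derivation:
Op 1: best P0=- P1=NH4
Op 2: best P0=NH4 P1=NH4
Op 3: best P0=NH4 P1=NH4
Op 4: best P0=NH4 P1=NH4
Op 5: best P0=NH4 P1=NH2
Op 6: best P0=NH4 P1=NH2
Op 7: best P0=NH1 P1=NH2
Op 8: best P0=NH1 P1=-
Op 9: best P0=NH4 P1=-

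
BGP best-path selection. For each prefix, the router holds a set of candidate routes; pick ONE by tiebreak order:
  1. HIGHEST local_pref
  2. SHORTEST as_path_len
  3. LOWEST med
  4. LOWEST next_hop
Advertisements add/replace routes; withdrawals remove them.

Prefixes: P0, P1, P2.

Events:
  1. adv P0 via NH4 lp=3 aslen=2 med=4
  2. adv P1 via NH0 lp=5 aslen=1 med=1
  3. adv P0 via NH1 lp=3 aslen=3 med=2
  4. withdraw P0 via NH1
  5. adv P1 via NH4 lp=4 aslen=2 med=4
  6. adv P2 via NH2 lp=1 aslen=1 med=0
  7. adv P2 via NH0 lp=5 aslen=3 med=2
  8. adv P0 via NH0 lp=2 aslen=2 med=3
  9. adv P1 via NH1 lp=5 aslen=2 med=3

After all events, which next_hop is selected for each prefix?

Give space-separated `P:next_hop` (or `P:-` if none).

Op 1: best P0=NH4 P1=- P2=-
Op 2: best P0=NH4 P1=NH0 P2=-
Op 3: best P0=NH4 P1=NH0 P2=-
Op 4: best P0=NH4 P1=NH0 P2=-
Op 5: best P0=NH4 P1=NH0 P2=-
Op 6: best P0=NH4 P1=NH0 P2=NH2
Op 7: best P0=NH4 P1=NH0 P2=NH0
Op 8: best P0=NH4 P1=NH0 P2=NH0
Op 9: best P0=NH4 P1=NH0 P2=NH0

Answer: P0:NH4 P1:NH0 P2:NH0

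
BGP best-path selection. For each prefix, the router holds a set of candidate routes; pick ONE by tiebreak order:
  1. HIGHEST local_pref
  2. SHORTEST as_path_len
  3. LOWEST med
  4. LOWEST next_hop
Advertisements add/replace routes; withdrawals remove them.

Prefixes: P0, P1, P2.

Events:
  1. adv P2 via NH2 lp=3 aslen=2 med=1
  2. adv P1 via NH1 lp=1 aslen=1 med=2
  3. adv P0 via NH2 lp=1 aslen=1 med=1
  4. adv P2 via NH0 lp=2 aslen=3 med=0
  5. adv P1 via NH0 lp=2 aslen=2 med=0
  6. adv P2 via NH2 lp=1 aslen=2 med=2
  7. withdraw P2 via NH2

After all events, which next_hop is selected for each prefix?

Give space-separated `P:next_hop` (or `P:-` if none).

Answer: P0:NH2 P1:NH0 P2:NH0

Derivation:
Op 1: best P0=- P1=- P2=NH2
Op 2: best P0=- P1=NH1 P2=NH2
Op 3: best P0=NH2 P1=NH1 P2=NH2
Op 4: best P0=NH2 P1=NH1 P2=NH2
Op 5: best P0=NH2 P1=NH0 P2=NH2
Op 6: best P0=NH2 P1=NH0 P2=NH0
Op 7: best P0=NH2 P1=NH0 P2=NH0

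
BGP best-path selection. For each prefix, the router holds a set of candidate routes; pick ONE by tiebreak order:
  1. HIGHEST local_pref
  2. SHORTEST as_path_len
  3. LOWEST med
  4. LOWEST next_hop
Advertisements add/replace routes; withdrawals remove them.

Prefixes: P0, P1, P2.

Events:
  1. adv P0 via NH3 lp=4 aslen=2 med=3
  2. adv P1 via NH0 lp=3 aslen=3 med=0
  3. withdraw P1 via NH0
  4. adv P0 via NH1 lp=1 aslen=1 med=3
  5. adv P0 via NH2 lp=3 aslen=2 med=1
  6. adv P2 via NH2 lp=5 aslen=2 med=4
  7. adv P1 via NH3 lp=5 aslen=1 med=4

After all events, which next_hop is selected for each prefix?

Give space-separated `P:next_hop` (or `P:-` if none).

Answer: P0:NH3 P1:NH3 P2:NH2

Derivation:
Op 1: best P0=NH3 P1=- P2=-
Op 2: best P0=NH3 P1=NH0 P2=-
Op 3: best P0=NH3 P1=- P2=-
Op 4: best P0=NH3 P1=- P2=-
Op 5: best P0=NH3 P1=- P2=-
Op 6: best P0=NH3 P1=- P2=NH2
Op 7: best P0=NH3 P1=NH3 P2=NH2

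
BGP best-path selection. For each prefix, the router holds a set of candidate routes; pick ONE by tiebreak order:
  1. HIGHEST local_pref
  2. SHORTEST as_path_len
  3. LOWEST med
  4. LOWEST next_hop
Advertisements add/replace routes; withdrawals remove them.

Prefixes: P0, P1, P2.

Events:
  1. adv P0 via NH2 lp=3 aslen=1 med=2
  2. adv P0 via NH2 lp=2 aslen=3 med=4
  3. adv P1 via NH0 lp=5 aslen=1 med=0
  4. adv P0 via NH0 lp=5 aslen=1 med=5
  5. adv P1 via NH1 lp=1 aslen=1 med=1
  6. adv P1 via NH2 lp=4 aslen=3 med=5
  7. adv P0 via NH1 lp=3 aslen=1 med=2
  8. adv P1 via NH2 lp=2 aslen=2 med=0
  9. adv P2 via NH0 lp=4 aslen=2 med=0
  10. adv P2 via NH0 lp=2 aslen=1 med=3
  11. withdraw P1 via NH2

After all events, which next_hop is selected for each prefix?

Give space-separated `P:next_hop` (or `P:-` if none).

Answer: P0:NH0 P1:NH0 P2:NH0

Derivation:
Op 1: best P0=NH2 P1=- P2=-
Op 2: best P0=NH2 P1=- P2=-
Op 3: best P0=NH2 P1=NH0 P2=-
Op 4: best P0=NH0 P1=NH0 P2=-
Op 5: best P0=NH0 P1=NH0 P2=-
Op 6: best P0=NH0 P1=NH0 P2=-
Op 7: best P0=NH0 P1=NH0 P2=-
Op 8: best P0=NH0 P1=NH0 P2=-
Op 9: best P0=NH0 P1=NH0 P2=NH0
Op 10: best P0=NH0 P1=NH0 P2=NH0
Op 11: best P0=NH0 P1=NH0 P2=NH0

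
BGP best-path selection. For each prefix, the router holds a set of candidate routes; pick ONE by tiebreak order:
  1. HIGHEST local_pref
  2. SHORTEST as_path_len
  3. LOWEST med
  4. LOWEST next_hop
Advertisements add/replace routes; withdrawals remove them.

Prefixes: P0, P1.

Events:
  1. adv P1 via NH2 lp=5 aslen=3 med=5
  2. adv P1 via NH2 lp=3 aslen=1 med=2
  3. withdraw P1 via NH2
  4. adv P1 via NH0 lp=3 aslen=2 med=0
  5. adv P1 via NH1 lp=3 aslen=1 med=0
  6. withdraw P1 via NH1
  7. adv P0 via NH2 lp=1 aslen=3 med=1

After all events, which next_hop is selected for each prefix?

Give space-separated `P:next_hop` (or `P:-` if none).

Op 1: best P0=- P1=NH2
Op 2: best P0=- P1=NH2
Op 3: best P0=- P1=-
Op 4: best P0=- P1=NH0
Op 5: best P0=- P1=NH1
Op 6: best P0=- P1=NH0
Op 7: best P0=NH2 P1=NH0

Answer: P0:NH2 P1:NH0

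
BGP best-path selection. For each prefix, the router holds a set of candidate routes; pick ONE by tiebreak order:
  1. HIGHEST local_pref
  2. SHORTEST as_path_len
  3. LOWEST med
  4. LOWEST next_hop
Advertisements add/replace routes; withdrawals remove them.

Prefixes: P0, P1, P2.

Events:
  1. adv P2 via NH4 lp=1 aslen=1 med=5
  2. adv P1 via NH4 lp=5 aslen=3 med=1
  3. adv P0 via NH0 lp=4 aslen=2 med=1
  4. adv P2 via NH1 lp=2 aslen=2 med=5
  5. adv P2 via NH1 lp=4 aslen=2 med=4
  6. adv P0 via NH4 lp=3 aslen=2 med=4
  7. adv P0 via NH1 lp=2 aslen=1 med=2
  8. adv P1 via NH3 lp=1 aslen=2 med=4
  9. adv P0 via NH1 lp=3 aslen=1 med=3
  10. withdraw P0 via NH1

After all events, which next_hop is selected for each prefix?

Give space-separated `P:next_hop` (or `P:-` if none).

Op 1: best P0=- P1=- P2=NH4
Op 2: best P0=- P1=NH4 P2=NH4
Op 3: best P0=NH0 P1=NH4 P2=NH4
Op 4: best P0=NH0 P1=NH4 P2=NH1
Op 5: best P0=NH0 P1=NH4 P2=NH1
Op 6: best P0=NH0 P1=NH4 P2=NH1
Op 7: best P0=NH0 P1=NH4 P2=NH1
Op 8: best P0=NH0 P1=NH4 P2=NH1
Op 9: best P0=NH0 P1=NH4 P2=NH1
Op 10: best P0=NH0 P1=NH4 P2=NH1

Answer: P0:NH0 P1:NH4 P2:NH1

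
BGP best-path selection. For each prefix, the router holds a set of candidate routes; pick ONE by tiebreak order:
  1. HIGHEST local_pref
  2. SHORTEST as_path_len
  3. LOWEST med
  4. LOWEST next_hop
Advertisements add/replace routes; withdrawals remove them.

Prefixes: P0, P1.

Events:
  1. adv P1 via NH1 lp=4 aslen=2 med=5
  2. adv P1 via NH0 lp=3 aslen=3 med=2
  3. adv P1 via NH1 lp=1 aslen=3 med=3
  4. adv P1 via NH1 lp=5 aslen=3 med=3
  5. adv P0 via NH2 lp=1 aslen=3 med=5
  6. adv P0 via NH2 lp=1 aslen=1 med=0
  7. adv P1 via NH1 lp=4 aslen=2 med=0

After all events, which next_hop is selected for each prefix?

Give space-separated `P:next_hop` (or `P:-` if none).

Answer: P0:NH2 P1:NH1

Derivation:
Op 1: best P0=- P1=NH1
Op 2: best P0=- P1=NH1
Op 3: best P0=- P1=NH0
Op 4: best P0=- P1=NH1
Op 5: best P0=NH2 P1=NH1
Op 6: best P0=NH2 P1=NH1
Op 7: best P0=NH2 P1=NH1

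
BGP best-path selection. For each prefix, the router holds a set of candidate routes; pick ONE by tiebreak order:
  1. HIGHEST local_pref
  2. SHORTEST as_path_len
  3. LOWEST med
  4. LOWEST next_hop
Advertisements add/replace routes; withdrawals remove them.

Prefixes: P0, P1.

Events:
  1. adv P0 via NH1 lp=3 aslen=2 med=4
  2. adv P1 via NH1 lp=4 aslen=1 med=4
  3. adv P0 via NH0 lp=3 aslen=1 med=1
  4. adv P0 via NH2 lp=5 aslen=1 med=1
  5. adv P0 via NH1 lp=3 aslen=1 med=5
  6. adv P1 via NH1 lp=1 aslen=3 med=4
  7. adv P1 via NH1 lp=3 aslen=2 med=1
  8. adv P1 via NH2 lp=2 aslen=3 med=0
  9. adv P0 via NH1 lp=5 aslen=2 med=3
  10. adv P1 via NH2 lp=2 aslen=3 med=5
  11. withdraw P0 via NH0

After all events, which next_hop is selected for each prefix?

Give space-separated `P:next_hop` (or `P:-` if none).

Op 1: best P0=NH1 P1=-
Op 2: best P0=NH1 P1=NH1
Op 3: best P0=NH0 P1=NH1
Op 4: best P0=NH2 P1=NH1
Op 5: best P0=NH2 P1=NH1
Op 6: best P0=NH2 P1=NH1
Op 7: best P0=NH2 P1=NH1
Op 8: best P0=NH2 P1=NH1
Op 9: best P0=NH2 P1=NH1
Op 10: best P0=NH2 P1=NH1
Op 11: best P0=NH2 P1=NH1

Answer: P0:NH2 P1:NH1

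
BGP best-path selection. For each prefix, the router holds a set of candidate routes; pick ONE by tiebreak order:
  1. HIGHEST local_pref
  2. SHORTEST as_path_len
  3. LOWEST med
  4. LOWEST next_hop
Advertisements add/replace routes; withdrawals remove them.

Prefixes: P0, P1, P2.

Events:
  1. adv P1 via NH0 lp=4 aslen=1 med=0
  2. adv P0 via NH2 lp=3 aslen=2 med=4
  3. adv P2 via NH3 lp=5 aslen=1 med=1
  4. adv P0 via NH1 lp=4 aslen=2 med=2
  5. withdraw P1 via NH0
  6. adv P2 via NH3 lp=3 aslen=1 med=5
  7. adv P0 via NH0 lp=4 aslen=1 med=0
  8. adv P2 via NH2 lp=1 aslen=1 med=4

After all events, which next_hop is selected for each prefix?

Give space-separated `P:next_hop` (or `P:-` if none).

Op 1: best P0=- P1=NH0 P2=-
Op 2: best P0=NH2 P1=NH0 P2=-
Op 3: best P0=NH2 P1=NH0 P2=NH3
Op 4: best P0=NH1 P1=NH0 P2=NH3
Op 5: best P0=NH1 P1=- P2=NH3
Op 6: best P0=NH1 P1=- P2=NH3
Op 7: best P0=NH0 P1=- P2=NH3
Op 8: best P0=NH0 P1=- P2=NH3

Answer: P0:NH0 P1:- P2:NH3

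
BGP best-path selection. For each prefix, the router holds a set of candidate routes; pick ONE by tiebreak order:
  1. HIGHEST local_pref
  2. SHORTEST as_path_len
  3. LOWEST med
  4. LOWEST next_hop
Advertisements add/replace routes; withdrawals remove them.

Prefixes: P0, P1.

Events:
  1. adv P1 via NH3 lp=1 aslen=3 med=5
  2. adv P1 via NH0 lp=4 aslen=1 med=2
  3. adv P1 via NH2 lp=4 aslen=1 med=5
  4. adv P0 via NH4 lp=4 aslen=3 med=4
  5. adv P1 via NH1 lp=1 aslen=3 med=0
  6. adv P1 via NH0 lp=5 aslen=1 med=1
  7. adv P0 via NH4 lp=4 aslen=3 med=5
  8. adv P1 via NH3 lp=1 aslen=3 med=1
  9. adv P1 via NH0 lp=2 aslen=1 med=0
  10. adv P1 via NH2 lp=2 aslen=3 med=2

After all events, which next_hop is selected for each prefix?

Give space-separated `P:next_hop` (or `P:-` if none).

Answer: P0:NH4 P1:NH0

Derivation:
Op 1: best P0=- P1=NH3
Op 2: best P0=- P1=NH0
Op 3: best P0=- P1=NH0
Op 4: best P0=NH4 P1=NH0
Op 5: best P0=NH4 P1=NH0
Op 6: best P0=NH4 P1=NH0
Op 7: best P0=NH4 P1=NH0
Op 8: best P0=NH4 P1=NH0
Op 9: best P0=NH4 P1=NH2
Op 10: best P0=NH4 P1=NH0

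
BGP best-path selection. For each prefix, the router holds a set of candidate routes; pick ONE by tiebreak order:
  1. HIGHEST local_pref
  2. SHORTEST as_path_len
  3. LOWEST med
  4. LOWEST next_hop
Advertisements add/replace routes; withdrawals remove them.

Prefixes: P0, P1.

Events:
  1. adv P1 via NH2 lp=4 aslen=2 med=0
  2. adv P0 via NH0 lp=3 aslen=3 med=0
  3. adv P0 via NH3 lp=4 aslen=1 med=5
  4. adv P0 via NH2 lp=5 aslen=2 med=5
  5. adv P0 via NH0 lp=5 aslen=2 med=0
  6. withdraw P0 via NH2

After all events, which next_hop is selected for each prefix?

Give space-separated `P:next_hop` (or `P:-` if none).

Answer: P0:NH0 P1:NH2

Derivation:
Op 1: best P0=- P1=NH2
Op 2: best P0=NH0 P1=NH2
Op 3: best P0=NH3 P1=NH2
Op 4: best P0=NH2 P1=NH2
Op 5: best P0=NH0 P1=NH2
Op 6: best P0=NH0 P1=NH2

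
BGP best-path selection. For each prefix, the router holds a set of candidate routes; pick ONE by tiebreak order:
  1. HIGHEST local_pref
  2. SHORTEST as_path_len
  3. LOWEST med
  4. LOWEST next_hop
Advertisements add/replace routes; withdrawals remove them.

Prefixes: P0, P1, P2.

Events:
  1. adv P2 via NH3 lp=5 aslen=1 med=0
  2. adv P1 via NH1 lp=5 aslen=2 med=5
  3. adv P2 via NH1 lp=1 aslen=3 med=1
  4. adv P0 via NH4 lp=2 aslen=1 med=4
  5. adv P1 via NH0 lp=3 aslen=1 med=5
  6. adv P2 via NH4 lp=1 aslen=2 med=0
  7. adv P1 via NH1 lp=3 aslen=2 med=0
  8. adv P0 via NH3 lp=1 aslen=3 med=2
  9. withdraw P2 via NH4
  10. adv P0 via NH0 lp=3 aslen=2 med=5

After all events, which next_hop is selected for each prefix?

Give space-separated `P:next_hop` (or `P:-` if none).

Answer: P0:NH0 P1:NH0 P2:NH3

Derivation:
Op 1: best P0=- P1=- P2=NH3
Op 2: best P0=- P1=NH1 P2=NH3
Op 3: best P0=- P1=NH1 P2=NH3
Op 4: best P0=NH4 P1=NH1 P2=NH3
Op 5: best P0=NH4 P1=NH1 P2=NH3
Op 6: best P0=NH4 P1=NH1 P2=NH3
Op 7: best P0=NH4 P1=NH0 P2=NH3
Op 8: best P0=NH4 P1=NH0 P2=NH3
Op 9: best P0=NH4 P1=NH0 P2=NH3
Op 10: best P0=NH0 P1=NH0 P2=NH3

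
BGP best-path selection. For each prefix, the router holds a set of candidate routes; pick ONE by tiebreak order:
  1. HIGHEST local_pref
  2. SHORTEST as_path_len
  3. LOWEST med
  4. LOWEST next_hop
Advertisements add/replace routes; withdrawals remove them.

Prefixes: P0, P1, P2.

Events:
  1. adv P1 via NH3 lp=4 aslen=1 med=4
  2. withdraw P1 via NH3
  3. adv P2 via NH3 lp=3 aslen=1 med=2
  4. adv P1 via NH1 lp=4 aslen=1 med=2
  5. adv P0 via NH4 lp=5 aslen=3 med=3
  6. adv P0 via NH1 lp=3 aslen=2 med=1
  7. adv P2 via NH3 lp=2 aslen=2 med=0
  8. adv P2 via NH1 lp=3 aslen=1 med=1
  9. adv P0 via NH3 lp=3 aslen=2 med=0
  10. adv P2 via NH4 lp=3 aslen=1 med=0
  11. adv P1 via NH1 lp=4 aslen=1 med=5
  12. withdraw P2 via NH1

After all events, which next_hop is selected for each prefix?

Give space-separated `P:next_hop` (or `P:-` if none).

Answer: P0:NH4 P1:NH1 P2:NH4

Derivation:
Op 1: best P0=- P1=NH3 P2=-
Op 2: best P0=- P1=- P2=-
Op 3: best P0=- P1=- P2=NH3
Op 4: best P0=- P1=NH1 P2=NH3
Op 5: best P0=NH4 P1=NH1 P2=NH3
Op 6: best P0=NH4 P1=NH1 P2=NH3
Op 7: best P0=NH4 P1=NH1 P2=NH3
Op 8: best P0=NH4 P1=NH1 P2=NH1
Op 9: best P0=NH4 P1=NH1 P2=NH1
Op 10: best P0=NH4 P1=NH1 P2=NH4
Op 11: best P0=NH4 P1=NH1 P2=NH4
Op 12: best P0=NH4 P1=NH1 P2=NH4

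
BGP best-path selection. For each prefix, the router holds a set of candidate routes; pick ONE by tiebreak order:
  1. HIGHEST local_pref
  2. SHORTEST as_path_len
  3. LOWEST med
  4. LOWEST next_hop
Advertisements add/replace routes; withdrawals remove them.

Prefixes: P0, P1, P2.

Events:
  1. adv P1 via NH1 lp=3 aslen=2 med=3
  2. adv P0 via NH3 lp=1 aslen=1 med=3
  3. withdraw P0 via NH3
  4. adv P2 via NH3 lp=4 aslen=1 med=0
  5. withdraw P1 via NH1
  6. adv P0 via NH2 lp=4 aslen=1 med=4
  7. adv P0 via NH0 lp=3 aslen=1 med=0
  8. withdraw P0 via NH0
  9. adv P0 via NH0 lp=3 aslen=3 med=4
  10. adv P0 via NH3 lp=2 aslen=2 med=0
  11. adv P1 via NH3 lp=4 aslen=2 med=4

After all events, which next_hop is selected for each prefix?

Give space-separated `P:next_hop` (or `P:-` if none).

Answer: P0:NH2 P1:NH3 P2:NH3

Derivation:
Op 1: best P0=- P1=NH1 P2=-
Op 2: best P0=NH3 P1=NH1 P2=-
Op 3: best P0=- P1=NH1 P2=-
Op 4: best P0=- P1=NH1 P2=NH3
Op 5: best P0=- P1=- P2=NH3
Op 6: best P0=NH2 P1=- P2=NH3
Op 7: best P0=NH2 P1=- P2=NH3
Op 8: best P0=NH2 P1=- P2=NH3
Op 9: best P0=NH2 P1=- P2=NH3
Op 10: best P0=NH2 P1=- P2=NH3
Op 11: best P0=NH2 P1=NH3 P2=NH3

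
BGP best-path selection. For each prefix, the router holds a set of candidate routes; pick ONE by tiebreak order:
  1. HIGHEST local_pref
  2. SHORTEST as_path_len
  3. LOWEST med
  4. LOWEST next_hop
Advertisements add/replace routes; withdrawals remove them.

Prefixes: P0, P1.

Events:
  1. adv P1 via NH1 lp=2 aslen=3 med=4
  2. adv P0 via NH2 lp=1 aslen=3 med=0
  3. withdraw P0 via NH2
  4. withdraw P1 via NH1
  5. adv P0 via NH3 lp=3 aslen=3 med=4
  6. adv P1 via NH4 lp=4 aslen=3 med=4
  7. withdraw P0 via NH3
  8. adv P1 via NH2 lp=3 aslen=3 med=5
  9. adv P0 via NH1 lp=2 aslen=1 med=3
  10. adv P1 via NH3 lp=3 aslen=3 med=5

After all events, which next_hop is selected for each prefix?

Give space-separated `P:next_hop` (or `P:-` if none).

Answer: P0:NH1 P1:NH4

Derivation:
Op 1: best P0=- P1=NH1
Op 2: best P0=NH2 P1=NH1
Op 3: best P0=- P1=NH1
Op 4: best P0=- P1=-
Op 5: best P0=NH3 P1=-
Op 6: best P0=NH3 P1=NH4
Op 7: best P0=- P1=NH4
Op 8: best P0=- P1=NH4
Op 9: best P0=NH1 P1=NH4
Op 10: best P0=NH1 P1=NH4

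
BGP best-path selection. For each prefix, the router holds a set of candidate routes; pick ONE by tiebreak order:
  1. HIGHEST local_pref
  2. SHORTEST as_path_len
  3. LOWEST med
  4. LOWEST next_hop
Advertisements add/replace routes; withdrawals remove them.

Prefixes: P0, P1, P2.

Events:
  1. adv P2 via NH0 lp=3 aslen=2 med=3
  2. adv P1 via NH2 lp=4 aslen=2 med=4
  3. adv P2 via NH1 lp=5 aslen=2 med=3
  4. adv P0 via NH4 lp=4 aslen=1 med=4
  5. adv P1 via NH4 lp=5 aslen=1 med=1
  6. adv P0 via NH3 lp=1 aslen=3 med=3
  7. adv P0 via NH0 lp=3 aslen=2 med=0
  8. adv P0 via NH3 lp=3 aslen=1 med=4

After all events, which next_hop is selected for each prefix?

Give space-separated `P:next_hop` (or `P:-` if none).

Answer: P0:NH4 P1:NH4 P2:NH1

Derivation:
Op 1: best P0=- P1=- P2=NH0
Op 2: best P0=- P1=NH2 P2=NH0
Op 3: best P0=- P1=NH2 P2=NH1
Op 4: best P0=NH4 P1=NH2 P2=NH1
Op 5: best P0=NH4 P1=NH4 P2=NH1
Op 6: best P0=NH4 P1=NH4 P2=NH1
Op 7: best P0=NH4 P1=NH4 P2=NH1
Op 8: best P0=NH4 P1=NH4 P2=NH1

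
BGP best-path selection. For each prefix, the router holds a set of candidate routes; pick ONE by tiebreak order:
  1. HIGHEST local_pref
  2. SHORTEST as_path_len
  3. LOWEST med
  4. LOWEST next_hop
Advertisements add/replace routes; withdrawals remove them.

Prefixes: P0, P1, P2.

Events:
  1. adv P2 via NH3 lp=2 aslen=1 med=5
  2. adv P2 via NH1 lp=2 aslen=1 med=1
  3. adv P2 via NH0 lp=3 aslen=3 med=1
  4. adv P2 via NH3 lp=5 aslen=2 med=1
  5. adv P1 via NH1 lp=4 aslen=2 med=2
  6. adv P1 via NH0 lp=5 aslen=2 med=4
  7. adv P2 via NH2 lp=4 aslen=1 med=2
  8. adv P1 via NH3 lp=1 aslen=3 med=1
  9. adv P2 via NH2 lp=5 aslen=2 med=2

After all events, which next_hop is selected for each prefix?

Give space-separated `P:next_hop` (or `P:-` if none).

Op 1: best P0=- P1=- P2=NH3
Op 2: best P0=- P1=- P2=NH1
Op 3: best P0=- P1=- P2=NH0
Op 4: best P0=- P1=- P2=NH3
Op 5: best P0=- P1=NH1 P2=NH3
Op 6: best P0=- P1=NH0 P2=NH3
Op 7: best P0=- P1=NH0 P2=NH3
Op 8: best P0=- P1=NH0 P2=NH3
Op 9: best P0=- P1=NH0 P2=NH3

Answer: P0:- P1:NH0 P2:NH3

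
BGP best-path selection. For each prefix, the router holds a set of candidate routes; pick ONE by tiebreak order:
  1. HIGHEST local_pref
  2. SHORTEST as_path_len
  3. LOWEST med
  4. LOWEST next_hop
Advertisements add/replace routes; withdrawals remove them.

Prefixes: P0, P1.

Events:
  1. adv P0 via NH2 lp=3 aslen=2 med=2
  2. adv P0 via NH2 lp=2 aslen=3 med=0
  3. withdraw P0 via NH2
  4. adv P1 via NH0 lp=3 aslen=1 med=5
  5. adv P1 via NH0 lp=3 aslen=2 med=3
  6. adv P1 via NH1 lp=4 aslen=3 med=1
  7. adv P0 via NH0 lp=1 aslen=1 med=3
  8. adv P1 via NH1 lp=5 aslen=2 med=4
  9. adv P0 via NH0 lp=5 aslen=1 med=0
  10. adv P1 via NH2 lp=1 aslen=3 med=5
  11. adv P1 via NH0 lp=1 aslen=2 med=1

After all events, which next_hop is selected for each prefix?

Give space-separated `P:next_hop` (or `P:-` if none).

Answer: P0:NH0 P1:NH1

Derivation:
Op 1: best P0=NH2 P1=-
Op 2: best P0=NH2 P1=-
Op 3: best P0=- P1=-
Op 4: best P0=- P1=NH0
Op 5: best P0=- P1=NH0
Op 6: best P0=- P1=NH1
Op 7: best P0=NH0 P1=NH1
Op 8: best P0=NH0 P1=NH1
Op 9: best P0=NH0 P1=NH1
Op 10: best P0=NH0 P1=NH1
Op 11: best P0=NH0 P1=NH1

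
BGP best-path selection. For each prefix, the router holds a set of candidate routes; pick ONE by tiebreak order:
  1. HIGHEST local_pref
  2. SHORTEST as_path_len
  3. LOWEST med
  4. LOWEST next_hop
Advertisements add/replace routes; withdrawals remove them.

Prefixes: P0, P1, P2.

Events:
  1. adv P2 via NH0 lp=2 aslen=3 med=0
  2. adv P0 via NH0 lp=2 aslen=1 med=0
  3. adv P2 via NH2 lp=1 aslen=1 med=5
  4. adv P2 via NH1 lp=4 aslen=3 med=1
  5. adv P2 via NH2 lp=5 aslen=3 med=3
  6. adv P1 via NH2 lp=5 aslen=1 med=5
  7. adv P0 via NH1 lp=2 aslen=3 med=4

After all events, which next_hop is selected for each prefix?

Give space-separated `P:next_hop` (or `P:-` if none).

Op 1: best P0=- P1=- P2=NH0
Op 2: best P0=NH0 P1=- P2=NH0
Op 3: best P0=NH0 P1=- P2=NH0
Op 4: best P0=NH0 P1=- P2=NH1
Op 5: best P0=NH0 P1=- P2=NH2
Op 6: best P0=NH0 P1=NH2 P2=NH2
Op 7: best P0=NH0 P1=NH2 P2=NH2

Answer: P0:NH0 P1:NH2 P2:NH2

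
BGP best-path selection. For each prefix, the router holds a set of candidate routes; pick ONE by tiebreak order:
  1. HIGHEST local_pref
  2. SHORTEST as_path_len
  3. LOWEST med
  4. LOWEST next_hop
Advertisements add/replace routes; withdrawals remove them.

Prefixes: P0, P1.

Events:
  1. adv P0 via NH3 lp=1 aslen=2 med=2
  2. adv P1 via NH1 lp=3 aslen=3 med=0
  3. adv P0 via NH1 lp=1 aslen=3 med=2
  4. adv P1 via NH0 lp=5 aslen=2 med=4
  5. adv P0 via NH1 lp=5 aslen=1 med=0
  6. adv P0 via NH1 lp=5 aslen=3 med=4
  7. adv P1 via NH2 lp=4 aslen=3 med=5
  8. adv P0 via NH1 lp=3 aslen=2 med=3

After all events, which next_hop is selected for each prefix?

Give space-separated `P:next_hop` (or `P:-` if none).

Answer: P0:NH1 P1:NH0

Derivation:
Op 1: best P0=NH3 P1=-
Op 2: best P0=NH3 P1=NH1
Op 3: best P0=NH3 P1=NH1
Op 4: best P0=NH3 P1=NH0
Op 5: best P0=NH1 P1=NH0
Op 6: best P0=NH1 P1=NH0
Op 7: best P0=NH1 P1=NH0
Op 8: best P0=NH1 P1=NH0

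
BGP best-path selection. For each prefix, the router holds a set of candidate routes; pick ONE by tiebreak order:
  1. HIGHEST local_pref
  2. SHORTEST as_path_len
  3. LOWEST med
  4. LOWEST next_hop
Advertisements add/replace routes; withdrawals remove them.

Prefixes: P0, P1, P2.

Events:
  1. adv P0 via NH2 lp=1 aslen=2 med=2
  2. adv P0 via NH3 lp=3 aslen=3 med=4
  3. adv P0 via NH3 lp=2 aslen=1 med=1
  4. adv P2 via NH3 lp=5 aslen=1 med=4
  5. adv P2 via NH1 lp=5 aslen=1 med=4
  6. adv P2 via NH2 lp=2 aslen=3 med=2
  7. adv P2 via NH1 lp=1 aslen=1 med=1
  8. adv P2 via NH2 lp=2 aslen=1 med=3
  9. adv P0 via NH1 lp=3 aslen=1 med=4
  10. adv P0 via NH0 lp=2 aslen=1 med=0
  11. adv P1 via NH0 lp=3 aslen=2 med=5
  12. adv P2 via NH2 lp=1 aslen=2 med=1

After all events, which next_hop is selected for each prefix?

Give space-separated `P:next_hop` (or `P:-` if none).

Op 1: best P0=NH2 P1=- P2=-
Op 2: best P0=NH3 P1=- P2=-
Op 3: best P0=NH3 P1=- P2=-
Op 4: best P0=NH3 P1=- P2=NH3
Op 5: best P0=NH3 P1=- P2=NH1
Op 6: best P0=NH3 P1=- P2=NH1
Op 7: best P0=NH3 P1=- P2=NH3
Op 8: best P0=NH3 P1=- P2=NH3
Op 9: best P0=NH1 P1=- P2=NH3
Op 10: best P0=NH1 P1=- P2=NH3
Op 11: best P0=NH1 P1=NH0 P2=NH3
Op 12: best P0=NH1 P1=NH0 P2=NH3

Answer: P0:NH1 P1:NH0 P2:NH3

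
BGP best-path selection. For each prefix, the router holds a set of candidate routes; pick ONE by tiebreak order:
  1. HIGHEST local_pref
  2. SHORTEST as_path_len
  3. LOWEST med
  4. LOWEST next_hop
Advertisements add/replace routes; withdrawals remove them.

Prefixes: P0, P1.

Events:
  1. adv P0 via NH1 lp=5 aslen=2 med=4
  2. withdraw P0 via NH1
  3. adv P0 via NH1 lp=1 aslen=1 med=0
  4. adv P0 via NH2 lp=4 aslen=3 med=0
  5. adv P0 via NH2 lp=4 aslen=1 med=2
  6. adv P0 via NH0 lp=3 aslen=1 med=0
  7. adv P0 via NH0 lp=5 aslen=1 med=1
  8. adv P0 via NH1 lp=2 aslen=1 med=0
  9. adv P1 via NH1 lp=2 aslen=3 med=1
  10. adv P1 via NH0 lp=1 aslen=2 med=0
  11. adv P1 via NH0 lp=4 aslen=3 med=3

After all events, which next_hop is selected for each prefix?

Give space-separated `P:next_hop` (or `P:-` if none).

Answer: P0:NH0 P1:NH0

Derivation:
Op 1: best P0=NH1 P1=-
Op 2: best P0=- P1=-
Op 3: best P0=NH1 P1=-
Op 4: best P0=NH2 P1=-
Op 5: best P0=NH2 P1=-
Op 6: best P0=NH2 P1=-
Op 7: best P0=NH0 P1=-
Op 8: best P0=NH0 P1=-
Op 9: best P0=NH0 P1=NH1
Op 10: best P0=NH0 P1=NH1
Op 11: best P0=NH0 P1=NH0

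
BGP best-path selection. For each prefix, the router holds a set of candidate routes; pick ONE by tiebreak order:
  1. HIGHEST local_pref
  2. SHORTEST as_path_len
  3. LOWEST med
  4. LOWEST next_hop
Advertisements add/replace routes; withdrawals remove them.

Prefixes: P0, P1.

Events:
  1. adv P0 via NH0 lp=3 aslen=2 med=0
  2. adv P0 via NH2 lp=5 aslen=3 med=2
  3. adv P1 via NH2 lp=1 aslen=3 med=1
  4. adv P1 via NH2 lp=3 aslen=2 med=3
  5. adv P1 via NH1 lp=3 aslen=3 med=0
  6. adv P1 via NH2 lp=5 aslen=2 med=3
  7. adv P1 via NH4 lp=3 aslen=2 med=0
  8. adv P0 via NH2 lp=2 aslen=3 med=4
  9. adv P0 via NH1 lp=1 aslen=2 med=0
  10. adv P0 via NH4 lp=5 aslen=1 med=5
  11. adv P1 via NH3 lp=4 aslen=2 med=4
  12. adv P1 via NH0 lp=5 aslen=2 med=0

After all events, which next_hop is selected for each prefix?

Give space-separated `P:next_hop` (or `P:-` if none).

Op 1: best P0=NH0 P1=-
Op 2: best P0=NH2 P1=-
Op 3: best P0=NH2 P1=NH2
Op 4: best P0=NH2 P1=NH2
Op 5: best P0=NH2 P1=NH2
Op 6: best P0=NH2 P1=NH2
Op 7: best P0=NH2 P1=NH2
Op 8: best P0=NH0 P1=NH2
Op 9: best P0=NH0 P1=NH2
Op 10: best P0=NH4 P1=NH2
Op 11: best P0=NH4 P1=NH2
Op 12: best P0=NH4 P1=NH0

Answer: P0:NH4 P1:NH0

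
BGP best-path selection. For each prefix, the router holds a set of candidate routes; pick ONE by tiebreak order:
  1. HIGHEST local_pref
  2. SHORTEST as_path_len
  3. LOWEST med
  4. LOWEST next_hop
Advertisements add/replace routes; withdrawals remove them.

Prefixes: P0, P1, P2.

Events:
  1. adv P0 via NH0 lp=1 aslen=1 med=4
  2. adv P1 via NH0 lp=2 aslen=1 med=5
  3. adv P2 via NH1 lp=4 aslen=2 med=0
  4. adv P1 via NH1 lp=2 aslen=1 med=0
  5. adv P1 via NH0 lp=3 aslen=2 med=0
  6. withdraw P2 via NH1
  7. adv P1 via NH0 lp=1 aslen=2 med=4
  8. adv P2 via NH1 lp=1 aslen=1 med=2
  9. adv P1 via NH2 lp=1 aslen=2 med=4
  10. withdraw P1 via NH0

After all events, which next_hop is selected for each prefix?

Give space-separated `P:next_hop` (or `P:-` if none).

Op 1: best P0=NH0 P1=- P2=-
Op 2: best P0=NH0 P1=NH0 P2=-
Op 3: best P0=NH0 P1=NH0 P2=NH1
Op 4: best P0=NH0 P1=NH1 P2=NH1
Op 5: best P0=NH0 P1=NH0 P2=NH1
Op 6: best P0=NH0 P1=NH0 P2=-
Op 7: best P0=NH0 P1=NH1 P2=-
Op 8: best P0=NH0 P1=NH1 P2=NH1
Op 9: best P0=NH0 P1=NH1 P2=NH1
Op 10: best P0=NH0 P1=NH1 P2=NH1

Answer: P0:NH0 P1:NH1 P2:NH1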